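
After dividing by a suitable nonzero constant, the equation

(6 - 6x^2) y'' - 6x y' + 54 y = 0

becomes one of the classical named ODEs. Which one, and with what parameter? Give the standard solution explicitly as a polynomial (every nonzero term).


All three coefficients share the factor 6; dividing through by 6 gives  (1 - x^2) y'' - x y' + 9 y = 0.
This matches the Chebyshev equation (1 - x^2) y'' - x y' + n^2 y = 0 (note the -x y' term, not -2x y') with n^2 = 9, so n = 3; the polynomial solution is T_3(x).
With y = sum_k a_k x^k, matching x^k gives (k+2)(k+1) a_{k+2} = (k^2 - n^2) a_k = (k - 3)(k + 3) a_k. The right side vanishes at k = 3, so the series with the parity of 3 terminates at degree 3.
Standard normalization: leading coefficient of T_n is 2^(n-1), so a_3 = 2^2 = 4. Work downward with a_k = (k+1)(k+2) a_{k+2} / ((k - 3)(k + 3)):
  a_1 = (2)(3)(4) / ((1 - 3)(1 + 3)) = 24/(-8) = -3
Hence T_3(x) = 4 x^3 - 3 x.

T_3(x); series = 4 x^3 - 3 x


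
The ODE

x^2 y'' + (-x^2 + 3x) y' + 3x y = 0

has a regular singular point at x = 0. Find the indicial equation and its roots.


Divide by x^2 to reach normal form y'' + P_1(x) y' + P_2(x) y = 0 with P_1(x) = -1 + 3/x and P_2(x) = 3/x.
x = 0 is a singular point because the y'-coefficient -1 + 3/x has a pole at x = 0 and the y-coefficient 3/x has a pole at x = 0.
It is a regular singular point because x P_1(x) = p(x) = 3 - x and x^2 P_2(x) = q(x) = 3x are polynomials, hence analytic at x = 0.
p(0) = 3,  q(0) = 0.
Indicial equation: r(r-1) + p(0) r + q(0) = 0, i.e. r^2 + (p(0) - 1) r + q(0) = 0, i.e. r^2 + 2 r = 0.
Discriminant: (2)^2 - 4(0) = 4, so r = (-2 ± 2)/2.
Solving: r_1 = 0, r_2 = -2.

indicial: r^2 + 2 r = 0; roots r_1 = 0, r_2 = -2


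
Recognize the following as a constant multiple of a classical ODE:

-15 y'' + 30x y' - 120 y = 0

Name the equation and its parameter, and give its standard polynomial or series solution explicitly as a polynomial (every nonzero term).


All three coefficients share the factor -15; dividing through by -15 gives  y'' - 2x y' + 8 y = 0.
This matches the Hermite equation y'' - 2x y' + 2n y = 0 with 2n = 8, so n = 4; the polynomial solution is H_4(x).
With y = sum_k a_k x^k, matching x^k gives (k+2)(k+1) a_{k+2} = 2(k - n) a_k = 2(k - 4) a_k. The right side vanishes at k = 4, so the series with the parity of 4 terminates at degree 4.
Standard normalization: leading coefficient of H_n is 2^n, so a_4 = 2^4 = 16. Work downward with a_k = (k+1)(k+2) a_{k+2} / (2(k - n)):
  a_2 = (3)(4)(16) / (2(2 - 4)) = 192/(-4) = -48
  a_0 = (1)(2)(-48) / (2(0 - 4)) = -96/(-8) = 12
Hence H_4(x) = 16 x^4 - 48 x^2 + 12.

H_4(x); series = 16 x^4 - 48 x^2 + 12


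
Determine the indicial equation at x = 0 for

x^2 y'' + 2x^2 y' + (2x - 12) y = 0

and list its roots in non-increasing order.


Divide by x^2 to reach normal form y'' + P_1(x) y' + P_2(x) y = 0 with P_1(x) = 2 and P_2(x) = 2/x - 12/x^2.
x = 0 is a singular point because the y-coefficient 2/x - 12/x^2 has a pole at x = 0.
It is a regular singular point because x P_1(x) = p(x) = 2x and x^2 P_2(x) = q(x) = 2x - 12 are polynomials, hence analytic at x = 0.
p(0) = 0,  q(0) = -12.
Indicial equation: r(r-1) + p(0) r + q(0) = 0, i.e. r^2 + (p(0) - 1) r + q(0) = 0, i.e. r^2 - 1 r - 12 = 0.
Discriminant: (-1)^2 - 4(-12) = 49, so r = (1 ± 7)/2.
Solving: r_1 = 4, r_2 = -3.

indicial: r^2 - 1 r - 12 = 0; roots r_1 = 4, r_2 = -3


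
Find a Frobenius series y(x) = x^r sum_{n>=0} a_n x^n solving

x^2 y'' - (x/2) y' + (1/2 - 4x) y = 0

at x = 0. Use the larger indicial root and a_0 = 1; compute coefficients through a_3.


Write in Frobenius form y'' + (p(x)/x) y' + (q(x)/x^2) y = 0:
  p(x) = -1/2,  q(x) = 1/2 - 4x.
Indicial equation: r(r-1) + (-1/2) r + (1/2) = 0 -> roots r_1 = 1, r_2 = 1/2.
Take r = r_1 = 1. Let y(x) = x^r sum_{n>=0} a_n x^n with a_0 = 1.
Substitute y = x^r sum a_n x^n and match x^{r+n}. The recurrence is
  D(n) a_n - 4 a_{n-1} = 0,  where D(n) = (r+n)(r+n-1) + (-1/2)(r+n) + (1/2).
  a_n = 4 / D(n) * a_{n-1}.
Since the indicial polynomial factors as (r - r_1)(r - r_2), D(n) = (r_1 + n - r_1)(r_1 + n - r_2) = n(n + 1/2).
Evaluating step by step (a_0 = 1):
  n = 1: D(1) = 1(1 + 1/2) = 3/2; numerator = 4(1) = 4; a_1 = (4)/(3/2) = 8/3
  n = 2: D(2) = 2(2 + 1/2) = 5; numerator = 4(8/3) = 32/3; a_2 = (32/3)/(5) = 32/15
  n = 3: D(3) = 3(3 + 1/2) = 21/2; numerator = 4(32/15) = 128/15; a_3 = (128/15)/(21/2) = 256/315

r = 1; a_0 = 1; a_1 = 8/3; a_2 = 32/15; a_3 = 256/315


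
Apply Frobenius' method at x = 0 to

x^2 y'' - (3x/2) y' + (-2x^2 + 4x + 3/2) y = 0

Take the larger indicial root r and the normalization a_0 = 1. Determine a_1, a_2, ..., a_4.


Write in Frobenius form y'' + (p(x)/x) y' + (q(x)/x^2) y = 0:
  p(x) = -3/2,  q(x) = -2x^2 + 4x + 3/2.
Indicial equation: r(r-1) + (-3/2) r + (3/2) = 0 -> roots r_1 = 3/2, r_2 = 1.
Take r = r_1 = 3/2. Let y(x) = x^r sum_{n>=0} a_n x^n with a_0 = 1.
Substitute y = x^r sum a_n x^n and match x^{r+n}. The recurrence is
  D(n) a_n + 4 a_{n-1} - 2 a_{n-2} = 0,  where D(n) = (r+n)(r+n-1) + (-3/2)(r+n) + (3/2).
  a_n = [-4 a_{n-1} + 2 a_{n-2}] / D(n).
Since the indicial polynomial factors as (r - r_1)(r - r_2), D(n) = (r_1 + n - r_1)(r_1 + n - r_2) = n(n + 1/2).
Evaluating step by step (a_0 = 1):
  n = 1: D(1) = 1(1 + 1/2) = 3/2; numerator = -4(1) = -4; a_1 = (-4)/(3/2) = -8/3
  n = 2: D(2) = 2(2 + 1/2) = 5; numerator = -4(-8/3) + 2(1) = 38/3; a_2 = (38/3)/(5) = 38/15
  n = 3: D(3) = 3(3 + 1/2) = 21/2; numerator = -4(38/15) + 2(-8/3) = -232/15; a_3 = (-232/15)/(21/2) = -464/315
  n = 4: D(4) = 4(4 + 1/2) = 18; numerator = -4(-464/315) + 2(38/15) = 3452/315; a_4 = (3452/315)/(18) = 1726/2835

r = 3/2; a_0 = 1; a_1 = -8/3; a_2 = 38/15; a_3 = -464/315; a_4 = 1726/2835


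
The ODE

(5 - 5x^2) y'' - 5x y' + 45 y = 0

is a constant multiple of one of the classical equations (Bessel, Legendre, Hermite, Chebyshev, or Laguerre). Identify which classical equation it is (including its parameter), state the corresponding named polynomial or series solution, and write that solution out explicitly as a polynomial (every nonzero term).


All three coefficients share the factor 5; dividing through by 5 gives  (1 - x^2) y'' - x y' + 9 y = 0.
This matches the Chebyshev equation (1 - x^2) y'' - x y' + n^2 y = 0 (note the -x y' term, not -2x y') with n^2 = 9, so n = 3; the polynomial solution is T_3(x).
With y = sum_k a_k x^k, matching x^k gives (k+2)(k+1) a_{k+2} = (k^2 - n^2) a_k = (k - 3)(k + 3) a_k. The right side vanishes at k = 3, so the series with the parity of 3 terminates at degree 3.
Standard normalization: leading coefficient of T_n is 2^(n-1), so a_3 = 2^2 = 4. Work downward with a_k = (k+1)(k+2) a_{k+2} / ((k - 3)(k + 3)):
  a_1 = (2)(3)(4) / ((1 - 3)(1 + 3)) = 24/(-8) = -3
Hence T_3(x) = 4 x^3 - 3 x.

T_3(x); series = 4 x^3 - 3 x


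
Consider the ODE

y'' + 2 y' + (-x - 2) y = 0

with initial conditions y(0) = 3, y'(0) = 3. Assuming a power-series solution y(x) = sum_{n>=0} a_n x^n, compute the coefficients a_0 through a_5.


Ansatz: y(x) = sum_{n>=0} a_n x^n, so y'(x) = sum_{n>=1} n a_n x^(n-1) and y''(x) = sum_{n>=2} n(n-1) a_n x^(n-2).
Substitute into P(x) y'' + Q(x) y' + R(x) y = 0 with P(x) = 1, Q(x) = 2, R(x) = -x - 2, and match powers of x.
Initial conditions: a_0 = 3, a_1 = 3.
Setting the coefficient of each power of x to zero and solving order by order (substituting the coefficients already found):
  x^0: 2 a_2 + 2 a_1 - 2 a_0 = 0  ->  2 a_2 = -2 a_1 + 2 a_0 = 0  ->  a_2 = 0
  x^1: 6 a_3 + 4 a_2 - 2 a_1 - a_0 = 0  ->  6 a_3 = -4 a_2 + 2 a_1 + a_0 = 9  ->  a_3 = 3/2
  x^2: 12 a_4 + 6 a_3 - 2 a_2 - a_1 = 0  ->  12 a_4 = -6 a_3 + 2 a_2 + a_1 = -6  ->  a_4 = -1/2
  x^3: 20 a_5 + 8 a_4 - 2 a_3 - a_2 = 0  ->  20 a_5 = -8 a_4 + 2 a_3 + a_2 = 7  ->  a_5 = 7/20
Truncated series: y(x) = 3 + 3 x + (3/2) x^3 - (1/2) x^4 + (7/20) x^5 + O(x^6).

a_0 = 3; a_1 = 3; a_2 = 0; a_3 = 3/2; a_4 = -1/2; a_5 = 7/20


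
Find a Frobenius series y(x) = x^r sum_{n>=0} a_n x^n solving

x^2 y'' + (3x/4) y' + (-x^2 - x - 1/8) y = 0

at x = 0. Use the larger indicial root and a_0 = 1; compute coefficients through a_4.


Write in Frobenius form y'' + (p(x)/x) y' + (q(x)/x^2) y = 0:
  p(x) = 3/4,  q(x) = -x^2 - x - 1/8.
Indicial equation: r(r-1) + (3/4) r + (-1/8) = 0 -> roots r_1 = 1/2, r_2 = -1/4.
Take r = r_1 = 1/2. Let y(x) = x^r sum_{n>=0} a_n x^n with a_0 = 1.
Substitute y = x^r sum a_n x^n and match x^{r+n}. The recurrence is
  D(n) a_n - 1 a_{n-1} - 1 a_{n-2} = 0,  where D(n) = (r+n)(r+n-1) + (3/4)(r+n) + (-1/8).
  a_n = [1 a_{n-1} + 1 a_{n-2}] / D(n).
Since the indicial polynomial factors as (r - r_1)(r - r_2), D(n) = (r_1 + n - r_1)(r_1 + n - r_2) = n(n + 3/4).
Evaluating step by step (a_0 = 1):
  n = 1: D(1) = 1(1 + 3/4) = 7/4; numerator = 1(1) = 1; a_1 = (1)/(7/4) = 4/7
  n = 2: D(2) = 2(2 + 3/4) = 11/2; numerator = 1(4/7) + 1(1) = 11/7; a_2 = (11/7)/(11/2) = 2/7
  n = 3: D(3) = 3(3 + 3/4) = 45/4; numerator = 1(2/7) + 1(4/7) = 6/7; a_3 = (6/7)/(45/4) = 8/105
  n = 4: D(4) = 4(4 + 3/4) = 19; numerator = 1(8/105) + 1(2/7) = 38/105; a_4 = (38/105)/(19) = 2/105

r = 1/2; a_0 = 1; a_1 = 4/7; a_2 = 2/7; a_3 = 8/105; a_4 = 2/105


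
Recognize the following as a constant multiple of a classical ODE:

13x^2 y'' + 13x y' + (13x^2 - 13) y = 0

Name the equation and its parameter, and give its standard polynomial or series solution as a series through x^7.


All three coefficients share the factor 13; dividing through by 13 gives  x^2 y'' + x y' + (x^2 - 1) y = 0.
This matches the Bessel equation x^2 y'' + x y' + (x^2 - nu^2) y = 0 with nu^2 = 1, so nu = 1; the solution bounded at x = 0 is J_1(x).
Frobenius at x = 0: indicial roots ±nu; for r = nu the recurrence k(k + 2nu) c_k = -c_{k-2} gives the standard series J_nu(x) = sum_{k>=0} (-1)^k / (k! (k+nu)!) (x/2)^(2k+nu). Evaluate the first 4 terms:
  k = 0: (-1)^0 / (0! * 1! * 2^1) x^1 = 1/(1*1*2) x^1 = (1/2) x^1
  k = 1: (-1)^1 / (1! * 2! * 2^3) x^3 = -1/(1*2*8) x^3 = (-1/16) x^3
  k = 2: (-1)^2 / (2! * 3! * 2^5) x^5 = 1/(2*6*32) x^5 = (1/384) x^5
  k = 3: (-1)^3 / (3! * 4! * 2^7) x^7 = -1/(6*24*128) x^7 = (-1/18432) x^7
Hence J_1(x) = -x^7/18432 + x^5/384 - x^3/16 + x/2 + ....

J_1(x); series = -x^7/18432 + x^5/384 - x^3/16 + x/2


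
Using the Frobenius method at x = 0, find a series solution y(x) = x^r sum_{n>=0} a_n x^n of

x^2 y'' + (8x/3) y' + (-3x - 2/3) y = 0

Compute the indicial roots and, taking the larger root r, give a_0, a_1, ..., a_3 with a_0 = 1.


Write in Frobenius form y'' + (p(x)/x) y' + (q(x)/x^2) y = 0:
  p(x) = 8/3,  q(x) = -3x - 2/3.
Indicial equation: r(r-1) + (8/3) r + (-2/3) = 0 -> roots r_1 = 1/3, r_2 = -2.
Take r = r_1 = 1/3. Let y(x) = x^r sum_{n>=0} a_n x^n with a_0 = 1.
Substitute y = x^r sum a_n x^n and match x^{r+n}. The recurrence is
  D(n) a_n - 3 a_{n-1} = 0,  where D(n) = (r+n)(r+n-1) + (8/3)(r+n) + (-2/3).
  a_n = 3 / D(n) * a_{n-1}.
Since the indicial polynomial factors as (r - r_1)(r - r_2), D(n) = (r_1 + n - r_1)(r_1 + n - r_2) = n(n + 7/3).
Evaluating step by step (a_0 = 1):
  n = 1: D(1) = 1(1 + 7/3) = 10/3; numerator = 3(1) = 3; a_1 = (3)/(10/3) = 9/10
  n = 2: D(2) = 2(2 + 7/3) = 26/3; numerator = 3(9/10) = 27/10; a_2 = (27/10)/(26/3) = 81/260
  n = 3: D(3) = 3(3 + 7/3) = 16; numerator = 3(81/260) = 243/260; a_3 = (243/260)/(16) = 243/4160

r = 1/3; a_0 = 1; a_1 = 9/10; a_2 = 81/260; a_3 = 243/4160


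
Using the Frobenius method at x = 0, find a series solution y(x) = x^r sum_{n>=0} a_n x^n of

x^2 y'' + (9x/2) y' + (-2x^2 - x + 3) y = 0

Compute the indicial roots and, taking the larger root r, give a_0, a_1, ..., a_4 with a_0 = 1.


Write in Frobenius form y'' + (p(x)/x) y' + (q(x)/x^2) y = 0:
  p(x) = 9/2,  q(x) = -2x^2 - x + 3.
Indicial equation: r(r-1) + (9/2) r + (3) = 0 -> roots r_1 = -3/2, r_2 = -2.
Take r = r_1 = -3/2. Let y(x) = x^r sum_{n>=0} a_n x^n with a_0 = 1.
Substitute y = x^r sum a_n x^n and match x^{r+n}. The recurrence is
  D(n) a_n - 1 a_{n-1} - 2 a_{n-2} = 0,  where D(n) = (r+n)(r+n-1) + (9/2)(r+n) + (3).
  a_n = [1 a_{n-1} + 2 a_{n-2}] / D(n).
Since the indicial polynomial factors as (r - r_1)(r - r_2), D(n) = (r_1 + n - r_1)(r_1 + n - r_2) = n(n + 1/2).
Evaluating step by step (a_0 = 1):
  n = 1: D(1) = 1(1 + 1/2) = 3/2; numerator = 1(1) = 1; a_1 = (1)/(3/2) = 2/3
  n = 2: D(2) = 2(2 + 1/2) = 5; numerator = 1(2/3) + 2(1) = 8/3; a_2 = (8/3)/(5) = 8/15
  n = 3: D(3) = 3(3 + 1/2) = 21/2; numerator = 1(8/15) + 2(2/3) = 28/15; a_3 = (28/15)/(21/2) = 8/45
  n = 4: D(4) = 4(4 + 1/2) = 18; numerator = 1(8/45) + 2(8/15) = 56/45; a_4 = (56/45)/(18) = 28/405

r = -3/2; a_0 = 1; a_1 = 2/3; a_2 = 8/15; a_3 = 8/45; a_4 = 28/405


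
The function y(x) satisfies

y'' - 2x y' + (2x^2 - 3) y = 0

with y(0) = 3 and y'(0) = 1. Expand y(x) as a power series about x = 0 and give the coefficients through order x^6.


Ansatz: y(x) = sum_{n>=0} a_n x^n, so y'(x) = sum_{n>=1} n a_n x^(n-1) and y''(x) = sum_{n>=2} n(n-1) a_n x^(n-2).
Substitute into P(x) y'' + Q(x) y' + R(x) y = 0 with P(x) = 1, Q(x) = -2x, R(x) = 2x^2 - 3, and match powers of x.
Initial conditions: a_0 = 3, a_1 = 1.
Setting the coefficient of each power of x to zero and solving order by order (substituting the coefficients already found):
  x^0: 2 a_2 - 3 a_0 = 0  ->  2 a_2 = 3 a_0 = 9  ->  a_2 = 9/2
  x^1: 6 a_3 - 5 a_1 = 0  ->  6 a_3 = 5 a_1 = 5  ->  a_3 = 5/6
  x^2: 12 a_4 - 7 a_2 + 2 a_0 = 0  ->  12 a_4 = 7 a_2 - 2 a_0 = 51/2  ->  a_4 = 17/8
  x^3: 20 a_5 - 9 a_3 + 2 a_1 = 0  ->  20 a_5 = 9 a_3 - 2 a_1 = 11/2  ->  a_5 = 11/40
  x^4: 30 a_6 - 11 a_4 + 2 a_2 = 0  ->  30 a_6 = 11 a_4 - 2 a_2 = 115/8  ->  a_6 = 23/48
Truncated series: y(x) = 3 + x + (9/2) x^2 + (5/6) x^3 + (17/8) x^4 + (11/40) x^5 + (23/48) x^6 + O(x^7).

a_0 = 3; a_1 = 1; a_2 = 9/2; a_3 = 5/6; a_4 = 17/8; a_5 = 11/40; a_6 = 23/48


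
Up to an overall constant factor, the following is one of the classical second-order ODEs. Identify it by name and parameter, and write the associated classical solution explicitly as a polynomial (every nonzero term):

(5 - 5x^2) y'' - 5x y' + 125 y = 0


All three coefficients share the factor 5; dividing through by 5 gives  (1 - x^2) y'' - x y' + 25 y = 0.
This matches the Chebyshev equation (1 - x^2) y'' - x y' + n^2 y = 0 (note the -x y' term, not -2x y') with n^2 = 25, so n = 5; the polynomial solution is T_5(x).
With y = sum_k a_k x^k, matching x^k gives (k+2)(k+1) a_{k+2} = (k^2 - n^2) a_k = (k - 5)(k + 5) a_k. The right side vanishes at k = 5, so the series with the parity of 5 terminates at degree 5.
Standard normalization: leading coefficient of T_n is 2^(n-1), so a_5 = 2^4 = 16. Work downward with a_k = (k+1)(k+2) a_{k+2} / ((k - 5)(k + 5)):
  a_3 = (4)(5)(16) / ((3 - 5)(3 + 5)) = 320/(-16) = -20
  a_1 = (2)(3)(-20) / ((1 - 5)(1 + 5)) = -120/(-24) = 5
Hence T_5(x) = 16 x^5 - 20 x^3 + 5 x.

T_5(x); series = 16 x^5 - 20 x^3 + 5 x


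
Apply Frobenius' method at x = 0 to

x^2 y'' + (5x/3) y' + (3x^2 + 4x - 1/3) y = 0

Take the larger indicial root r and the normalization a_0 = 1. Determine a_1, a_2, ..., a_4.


Write in Frobenius form y'' + (p(x)/x) y' + (q(x)/x^2) y = 0:
  p(x) = 5/3,  q(x) = 3x^2 + 4x - 1/3.
Indicial equation: r(r-1) + (5/3) r + (-1/3) = 0 -> roots r_1 = 1/3, r_2 = -1.
Take r = r_1 = 1/3. Let y(x) = x^r sum_{n>=0} a_n x^n with a_0 = 1.
Substitute y = x^r sum a_n x^n and match x^{r+n}. The recurrence is
  D(n) a_n + 4 a_{n-1} + 3 a_{n-2} = 0,  where D(n) = (r+n)(r+n-1) + (5/3)(r+n) + (-1/3).
  a_n = [-4 a_{n-1} - 3 a_{n-2}] / D(n).
Since the indicial polynomial factors as (r - r_1)(r - r_2), D(n) = (r_1 + n - r_1)(r_1 + n - r_2) = n(n + 4/3).
Evaluating step by step (a_0 = 1):
  n = 1: D(1) = 1(1 + 4/3) = 7/3; numerator = -4(1) = -4; a_1 = (-4)/(7/3) = -12/7
  n = 2: D(2) = 2(2 + 4/3) = 20/3; numerator = -4(-12/7) - 3(1) = 27/7; a_2 = (27/7)/(20/3) = 81/140
  n = 3: D(3) = 3(3 + 4/3) = 13; numerator = -4(81/140) - 3(-12/7) = 99/35; a_3 = (99/35)/(13) = 99/455
  n = 4: D(4) = 4(4 + 4/3) = 64/3; numerator = -4(99/455) - 3(81/140) = -4743/1820; a_4 = (-4743/1820)/(64/3) = -14229/116480

r = 1/3; a_0 = 1; a_1 = -12/7; a_2 = 81/140; a_3 = 99/455; a_4 = -14229/116480


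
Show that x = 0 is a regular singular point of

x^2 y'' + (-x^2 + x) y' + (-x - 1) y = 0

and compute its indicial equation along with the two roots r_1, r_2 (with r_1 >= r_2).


Divide by x^2 to reach normal form y'' + P_1(x) y' + P_2(x) y = 0 with P_1(x) = -1 + 1/x and P_2(x) = -1/x - 1/x^2.
x = 0 is a singular point because the y'-coefficient -1 + 1/x has a pole at x = 0 and the y-coefficient -1/x - 1/x^2 has a pole at x = 0.
It is a regular singular point because x P_1(x) = p(x) = 1 - x and x^2 P_2(x) = q(x) = -x - 1 are polynomials, hence analytic at x = 0.
p(0) = 1,  q(0) = -1.
Indicial equation: r(r-1) + p(0) r + q(0) = 0, i.e. r^2 + (p(0) - 1) r + q(0) = 0, i.e. r^2 - 1 = 0.
Discriminant: (0)^2 - 4(-1) = 4, so r = (0 ± 2)/2.
Solving: r_1 = 1, r_2 = -1.

indicial: r^2 - 1 = 0; roots r_1 = 1, r_2 = -1


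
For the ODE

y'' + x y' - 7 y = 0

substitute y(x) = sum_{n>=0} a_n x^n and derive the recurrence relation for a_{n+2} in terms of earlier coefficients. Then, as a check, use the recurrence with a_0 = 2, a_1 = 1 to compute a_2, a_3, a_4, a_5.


Substitute y = sum_n a_n x^n.
y''(x) has coefficient (n+2)(n+1) a_{n+2} at x^n;
x y'(x) has coefficient n a_n at x^n (shift);
-7 y(x) has coefficient -7 a_n at x^n.
Matching x^n: (n+2)(n+1) a_{n+2} + (n - 7) a_n = 0.
Thus a_{n+2} = (-n + 7) / ((n+1)(n+2)) * a_n.

Check with a_0 = 2, a_1 = 1 (apply the recurrence for n = 0, 1, 2, 3): a_0 = 2, a_1 = 1, a_2 = 7, a_3 = 1, a_4 = 35/12, a_5 = 1/5.

a_(n+2) = (-n + 7) / ((n+1)(n+2)) * a_n; check: a_0 = 2, a_1 = 1, a_2 = 7, a_3 = 1, a_4 = 35/12, a_5 = 1/5


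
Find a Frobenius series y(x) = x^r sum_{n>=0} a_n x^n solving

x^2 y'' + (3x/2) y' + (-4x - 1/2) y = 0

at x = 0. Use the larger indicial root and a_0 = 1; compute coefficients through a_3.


Write in Frobenius form y'' + (p(x)/x) y' + (q(x)/x^2) y = 0:
  p(x) = 3/2,  q(x) = -4x - 1/2.
Indicial equation: r(r-1) + (3/2) r + (-1/2) = 0 -> roots r_1 = 1/2, r_2 = -1.
Take r = r_1 = 1/2. Let y(x) = x^r sum_{n>=0} a_n x^n with a_0 = 1.
Substitute y = x^r sum a_n x^n and match x^{r+n}. The recurrence is
  D(n) a_n - 4 a_{n-1} = 0,  where D(n) = (r+n)(r+n-1) + (3/2)(r+n) + (-1/2).
  a_n = 4 / D(n) * a_{n-1}.
Since the indicial polynomial factors as (r - r_1)(r - r_2), D(n) = (r_1 + n - r_1)(r_1 + n - r_2) = n(n + 3/2).
Evaluating step by step (a_0 = 1):
  n = 1: D(1) = 1(1 + 3/2) = 5/2; numerator = 4(1) = 4; a_1 = (4)/(5/2) = 8/5
  n = 2: D(2) = 2(2 + 3/2) = 7; numerator = 4(8/5) = 32/5; a_2 = (32/5)/(7) = 32/35
  n = 3: D(3) = 3(3 + 3/2) = 27/2; numerator = 4(32/35) = 128/35; a_3 = (128/35)/(27/2) = 256/945

r = 1/2; a_0 = 1; a_1 = 8/5; a_2 = 32/35; a_3 = 256/945


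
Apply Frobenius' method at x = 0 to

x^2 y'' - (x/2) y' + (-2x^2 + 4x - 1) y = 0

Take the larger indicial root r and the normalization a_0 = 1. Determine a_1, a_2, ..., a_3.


Write in Frobenius form y'' + (p(x)/x) y' + (q(x)/x^2) y = 0:
  p(x) = -1/2,  q(x) = -2x^2 + 4x - 1.
Indicial equation: r(r-1) + (-1/2) r + (-1) = 0 -> roots r_1 = 2, r_2 = -1/2.
Take r = r_1 = 2. Let y(x) = x^r sum_{n>=0} a_n x^n with a_0 = 1.
Substitute y = x^r sum a_n x^n and match x^{r+n}. The recurrence is
  D(n) a_n + 4 a_{n-1} - 2 a_{n-2} = 0,  where D(n) = (r+n)(r+n-1) + (-1/2)(r+n) + (-1).
  a_n = [-4 a_{n-1} + 2 a_{n-2}] / D(n).
Since the indicial polynomial factors as (r - r_1)(r - r_2), D(n) = (r_1 + n - r_1)(r_1 + n - r_2) = n(n + 5/2).
Evaluating step by step (a_0 = 1):
  n = 1: D(1) = 1(1 + 5/2) = 7/2; numerator = -4(1) = -4; a_1 = (-4)/(7/2) = -8/7
  n = 2: D(2) = 2(2 + 5/2) = 9; numerator = -4(-8/7) + 2(1) = 46/7; a_2 = (46/7)/(9) = 46/63
  n = 3: D(3) = 3(3 + 5/2) = 33/2; numerator = -4(46/63) + 2(-8/7) = -328/63; a_3 = (-328/63)/(33/2) = -656/2079

r = 2; a_0 = 1; a_1 = -8/7; a_2 = 46/63; a_3 = -656/2079


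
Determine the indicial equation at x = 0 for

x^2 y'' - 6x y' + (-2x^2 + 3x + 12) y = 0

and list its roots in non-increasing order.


Divide by x^2 to reach normal form y'' + P_1(x) y' + P_2(x) y = 0 with P_1(x) = -6/x and P_2(x) = -2 + 3/x + 12/x^2.
x = 0 is a singular point because the y'-coefficient -6/x has a pole at x = 0 and the y-coefficient -2 + 3/x + 12/x^2 has a pole at x = 0.
It is a regular singular point because x P_1(x) = p(x) = -6 and x^2 P_2(x) = q(x) = -2x^2 + 3x + 12 are polynomials, hence analytic at x = 0.
p(0) = -6,  q(0) = 12.
Indicial equation: r(r-1) + p(0) r + q(0) = 0, i.e. r^2 + (p(0) - 1) r + q(0) = 0, i.e. r^2 - 7 r + 12 = 0.
Discriminant: (-7)^2 - 4(12) = 1, so r = (7 ± 1)/2.
Solving: r_1 = 4, r_2 = 3.

indicial: r^2 - 7 r + 12 = 0; roots r_1 = 4, r_2 = 3


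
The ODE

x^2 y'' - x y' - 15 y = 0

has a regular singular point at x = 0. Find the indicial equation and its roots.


Divide by x^2 to reach normal form y'' + P_1(x) y' + P_2(x) y = 0 with P_1(x) = -1/x and P_2(x) = -15/x^2.
x = 0 is a singular point because the y'-coefficient -1/x has a pole at x = 0 and the y-coefficient -15/x^2 has a pole at x = 0.
It is a regular singular point because x P_1(x) = p(x) = -1 and x^2 P_2(x) = q(x) = -15 are polynomials, hence analytic at x = 0.
p(0) = -1,  q(0) = -15.
Indicial equation: r(r-1) + p(0) r + q(0) = 0, i.e. r^2 + (p(0) - 1) r + q(0) = 0, i.e. r^2 - 2 r - 15 = 0.
Discriminant: (-2)^2 - 4(-15) = 64, so r = (2 ± 8)/2.
Solving: r_1 = 5, r_2 = -3.

indicial: r^2 - 2 r - 15 = 0; roots r_1 = 5, r_2 = -3


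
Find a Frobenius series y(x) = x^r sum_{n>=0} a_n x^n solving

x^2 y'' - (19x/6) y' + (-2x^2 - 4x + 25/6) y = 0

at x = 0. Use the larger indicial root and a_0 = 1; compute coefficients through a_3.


Write in Frobenius form y'' + (p(x)/x) y' + (q(x)/x^2) y = 0:
  p(x) = -19/6,  q(x) = -2x^2 - 4x + 25/6.
Indicial equation: r(r-1) + (-19/6) r + (25/6) = 0 -> roots r_1 = 5/2, r_2 = 5/3.
Take r = r_1 = 5/2. Let y(x) = x^r sum_{n>=0} a_n x^n with a_0 = 1.
Substitute y = x^r sum a_n x^n and match x^{r+n}. The recurrence is
  D(n) a_n - 4 a_{n-1} - 2 a_{n-2} = 0,  where D(n) = (r+n)(r+n-1) + (-19/6)(r+n) + (25/6).
  a_n = [4 a_{n-1} + 2 a_{n-2}] / D(n).
Since the indicial polynomial factors as (r - r_1)(r - r_2), D(n) = (r_1 + n - r_1)(r_1 + n - r_2) = n(n + 5/6).
Evaluating step by step (a_0 = 1):
  n = 1: D(1) = 1(1 + 5/6) = 11/6; numerator = 4(1) = 4; a_1 = (4)/(11/6) = 24/11
  n = 2: D(2) = 2(2 + 5/6) = 17/3; numerator = 4(24/11) + 2(1) = 118/11; a_2 = (118/11)/(17/3) = 354/187
  n = 3: D(3) = 3(3 + 5/6) = 23/2; numerator = 4(354/187) + 2(24/11) = 2232/187; a_3 = (2232/187)/(23/2) = 4464/4301

r = 5/2; a_0 = 1; a_1 = 24/11; a_2 = 354/187; a_3 = 4464/4301


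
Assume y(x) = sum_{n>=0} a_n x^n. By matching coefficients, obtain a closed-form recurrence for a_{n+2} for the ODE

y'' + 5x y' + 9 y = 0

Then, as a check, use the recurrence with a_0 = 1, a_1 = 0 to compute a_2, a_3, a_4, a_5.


Substitute y = sum_n a_n x^n.
y''(x) has coefficient (n+2)(n+1) a_{n+2} at x^n;
5 x y'(x) has coefficient 5 n a_n at x^n (shift);
9 y(x) has coefficient 9 a_n at x^n.
Matching x^n: (n+2)(n+1) a_{n+2} + (5n + 9) a_n = 0.
Thus a_{n+2} = (-5n - 9) / ((n+1)(n+2)) * a_n.

Check with a_0 = 1, a_1 = 0 (apply the recurrence for n = 0, 1, 2, 3): a_0 = 1, a_1 = 0, a_2 = -9/2, a_3 = 0, a_4 = 57/8, a_5 = 0.

a_(n+2) = (-5n - 9) / ((n+1)(n+2)) * a_n; check: a_0 = 1, a_1 = 0, a_2 = -9/2, a_3 = 0, a_4 = 57/8, a_5 = 0


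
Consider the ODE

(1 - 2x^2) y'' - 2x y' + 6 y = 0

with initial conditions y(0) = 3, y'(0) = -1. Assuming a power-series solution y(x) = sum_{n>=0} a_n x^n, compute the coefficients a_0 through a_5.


Ansatz: y(x) = sum_{n>=0} a_n x^n, so y'(x) = sum_{n>=1} n a_n x^(n-1) and y''(x) = sum_{n>=2} n(n-1) a_n x^(n-2).
Substitute into P(x) y'' + Q(x) y' + R(x) y = 0 with P(x) = 1 - 2x^2, Q(x) = -2x, R(x) = 6, and match powers of x.
Initial conditions: a_0 = 3, a_1 = -1.
Setting the coefficient of each power of x to zero and solving order by order (substituting the coefficients already found):
  x^0: 2 a_2 + 6 a_0 = 0  ->  2 a_2 = -6 a_0 = -18  ->  a_2 = -9
  x^1: 6 a_3 + 4 a_1 = 0  ->  6 a_3 = -4 a_1 = 4  ->  a_3 = 2/3
  x^2: 12 a_4 - 2 a_2 = 0  ->  12 a_4 = 2 a_2 = -18  ->  a_4 = -3/2
  x^3: 20 a_5 - 12 a_3 = 0  ->  20 a_5 = 12 a_3 = 8  ->  a_5 = 2/5
Truncated series: y(x) = 3 - x - 9 x^2 + (2/3) x^3 - (3/2) x^4 + (2/5) x^5 + O(x^6).

a_0 = 3; a_1 = -1; a_2 = -9; a_3 = 2/3; a_4 = -3/2; a_5 = 2/5


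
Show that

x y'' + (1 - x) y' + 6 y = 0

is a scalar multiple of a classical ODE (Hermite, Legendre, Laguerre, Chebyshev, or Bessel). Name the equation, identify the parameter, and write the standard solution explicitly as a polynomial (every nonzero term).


The equation is already in a standard form:  x y'' + (1 - x) y' + 6 y = 0.
This matches the Laguerre equation x y'' + (1 - x) y' + n y = 0 with n = 6; the polynomial solution is L_6(x).
With y = sum_k a_k x^k, matching x^k gives (k+1)k a_{k+1} + (k+1) a_{k+1} - k a_k + n a_k = 0, i.e. (k+1)^2 a_{k+1} = (k - n) a_k = (k - 6) a_k. The right side vanishes at k = 6, so the series terminates at degree 6.
Standard normalization L_n(0) = 1 gives a_0 = 1. Work upward with a_{k+1} = (k - 6) a_k / (k+1)^2:
  a_1 = (0 - 6)(1) / 1^2 = -6/1 = -6
  a_2 = (1 - 6)(-6) / 2^2 = 30/4 = 15/2
  a_3 = (2 - 6)(15/2) / 3^2 = -30/9 = -10/3
  a_4 = (3 - 6)(-10/3) / 4^2 = 10/16 = 5/8
  a_5 = (4 - 6)(5/8) / 5^2 = (-5/4)/25 = -1/20
  a_6 = (5 - 6)(-1/20) / 6^2 = (1/20)/36 = 1/720
Hence L_6(x) = x^6/720 - x^5/20 + 5 x^4/8 - 10 x^3/3 + 15 x^2/2 - 6 x + 1.

L_6(x); series = x^6/720 - x^5/20 + 5 x^4/8 - 10 x^3/3 + 15 x^2/2 - 6 x + 1


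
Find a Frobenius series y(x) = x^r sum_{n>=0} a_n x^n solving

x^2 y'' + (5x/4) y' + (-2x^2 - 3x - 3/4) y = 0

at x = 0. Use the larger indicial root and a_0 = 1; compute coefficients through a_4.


Write in Frobenius form y'' + (p(x)/x) y' + (q(x)/x^2) y = 0:
  p(x) = 5/4,  q(x) = -2x^2 - 3x - 3/4.
Indicial equation: r(r-1) + (5/4) r + (-3/4) = 0 -> roots r_1 = 3/4, r_2 = -1.
Take r = r_1 = 3/4. Let y(x) = x^r sum_{n>=0} a_n x^n with a_0 = 1.
Substitute y = x^r sum a_n x^n and match x^{r+n}. The recurrence is
  D(n) a_n - 3 a_{n-1} - 2 a_{n-2} = 0,  where D(n) = (r+n)(r+n-1) + (5/4)(r+n) + (-3/4).
  a_n = [3 a_{n-1} + 2 a_{n-2}] / D(n).
Since the indicial polynomial factors as (r - r_1)(r - r_2), D(n) = (r_1 + n - r_1)(r_1 + n - r_2) = n(n + 7/4).
Evaluating step by step (a_0 = 1):
  n = 1: D(1) = 1(1 + 7/4) = 11/4; numerator = 3(1) = 3; a_1 = (3)/(11/4) = 12/11
  n = 2: D(2) = 2(2 + 7/4) = 15/2; numerator = 3(12/11) + 2(1) = 58/11; a_2 = (58/11)/(15/2) = 116/165
  n = 3: D(3) = 3(3 + 7/4) = 57/4; numerator = 3(116/165) + 2(12/11) = 236/55; a_3 = (236/55)/(57/4) = 944/3135
  n = 4: D(4) = 4(4 + 7/4) = 23; numerator = 3(944/3135) + 2(116/165) = 1448/627; a_4 = (1448/627)/(23) = 1448/14421

r = 3/4; a_0 = 1; a_1 = 12/11; a_2 = 116/165; a_3 = 944/3135; a_4 = 1448/14421


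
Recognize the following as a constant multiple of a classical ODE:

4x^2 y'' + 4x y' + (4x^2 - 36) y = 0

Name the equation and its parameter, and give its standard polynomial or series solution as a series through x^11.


All three coefficients share the factor 4; dividing through by 4 gives  x^2 y'' + x y' + (x^2 - 9) y = 0.
This matches the Bessel equation x^2 y'' + x y' + (x^2 - nu^2) y = 0 with nu^2 = 9, so nu = 3; the solution bounded at x = 0 is J_3(x).
Frobenius at x = 0: indicial roots ±nu; for r = nu the recurrence k(k + 2nu) c_k = -c_{k-2} gives the standard series J_nu(x) = sum_{k>=0} (-1)^k / (k! (k+nu)!) (x/2)^(2k+nu). Evaluate the first 5 terms:
  k = 0: (-1)^0 / (0! * 3! * 2^3) x^3 = 1/(1*6*8) x^3 = (1/48) x^3
  k = 1: (-1)^1 / (1! * 4! * 2^5) x^5 = -1/(1*24*32) x^5 = (-1/768) x^5
  k = 2: (-1)^2 / (2! * 5! * 2^7) x^7 = 1/(2*120*128) x^7 = (1/30720) x^7
  k = 3: (-1)^3 / (3! * 6! * 2^9) x^9 = -1/(6*720*512) x^9 = (-1/2211840) x^9
  k = 4: (-1)^4 / (4! * 7! * 2^11) x^11 = 1/(24*5040*2048) x^11 = (1/247726080) x^11
Hence J_3(x) = x^11/247726080 - x^9/2211840 + x^7/30720 - x^5/768 + x^3/48 + ....

J_3(x); series = x^11/247726080 - x^9/2211840 + x^7/30720 - x^5/768 + x^3/48


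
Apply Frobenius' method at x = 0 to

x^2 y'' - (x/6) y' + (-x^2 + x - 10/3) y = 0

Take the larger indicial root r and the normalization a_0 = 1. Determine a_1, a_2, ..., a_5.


Write in Frobenius form y'' + (p(x)/x) y' + (q(x)/x^2) y = 0:
  p(x) = -1/6,  q(x) = -x^2 + x - 10/3.
Indicial equation: r(r-1) + (-1/6) r + (-10/3) = 0 -> roots r_1 = 5/2, r_2 = -4/3.
Take r = r_1 = 5/2. Let y(x) = x^r sum_{n>=0} a_n x^n with a_0 = 1.
Substitute y = x^r sum a_n x^n and match x^{r+n}. The recurrence is
  D(n) a_n + 1 a_{n-1} - 1 a_{n-2} = 0,  where D(n) = (r+n)(r+n-1) + (-1/6)(r+n) + (-10/3).
  a_n = [-1 a_{n-1} + 1 a_{n-2}] / D(n).
Since the indicial polynomial factors as (r - r_1)(r - r_2), D(n) = (r_1 + n - r_1)(r_1 + n - r_2) = n(n + 23/6).
Evaluating step by step (a_0 = 1):
  n = 1: D(1) = 1(1 + 23/6) = 29/6; numerator = -1(1) = -1; a_1 = (-1)/(29/6) = -6/29
  n = 2: D(2) = 2(2 + 23/6) = 35/3; numerator = -1(-6/29) + 1(1) = 35/29; a_2 = (35/29)/(35/3) = 3/29
  n = 3: D(3) = 3(3 + 23/6) = 41/2; numerator = -1(3/29) + 1(-6/29) = -9/29; a_3 = (-9/29)/(41/2) = -18/1189
  n = 4: D(4) = 4(4 + 23/6) = 94/3; numerator = -1(-18/1189) + 1(3/29) = 141/1189; a_4 = (141/1189)/(94/3) = 9/2378
  n = 5: D(5) = 5(5 + 23/6) = 265/6; numerator = -1(9/2378) + 1(-18/1189) = -45/2378; a_5 = (-45/2378)/(265/6) = -27/63017

r = 5/2; a_0 = 1; a_1 = -6/29; a_2 = 3/29; a_3 = -18/1189; a_4 = 9/2378; a_5 = -27/63017


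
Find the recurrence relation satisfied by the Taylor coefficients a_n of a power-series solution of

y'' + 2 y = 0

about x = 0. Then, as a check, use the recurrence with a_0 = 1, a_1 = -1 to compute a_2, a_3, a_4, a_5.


Substitute y = sum_n a_n x^n into y'' + (const) y = 0.
y''(x) = sum_{n>=0} (n+2)(n+1) a_{n+2} x^n.
The ODE becomes sum_n [(n+2)(n+1) a_{n+2} + 2 a_n] x^n = 0.
Setting each coefficient to zero gives the recurrence:
  (n+2)(n+1) a_{n+2} + 2 a_n = 0,
  a_{n+2} = -2 / ((n+1)(n+2)) a_n.

Check with a_0 = 1, a_1 = -1 (apply the recurrence for n = 0, 1, 2, 3): a_0 = 1, a_1 = -1, a_2 = -1, a_3 = 1/3, a_4 = 1/6, a_5 = -1/30.

a_{n+2} = -2/((n+1)(n+2)) * a_n; check: a_0 = 1, a_1 = -1, a_2 = -1, a_3 = 1/3, a_4 = 1/6, a_5 = -1/30


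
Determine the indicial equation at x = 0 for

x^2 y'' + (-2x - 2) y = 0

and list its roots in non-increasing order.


Divide by x^2 to reach normal form y'' + P_1(x) y' + P_2(x) y = 0 with P_1(x) = 0 and P_2(x) = -2/x - 2/x^2.
x = 0 is a singular point because the y-coefficient -2/x - 2/x^2 has a pole at x = 0.
It is a regular singular point because x P_1(x) = p(x) = 0 and x^2 P_2(x) = q(x) = -2x - 2 are polynomials, hence analytic at x = 0.
p(0) = 0,  q(0) = -2.
Indicial equation: r(r-1) + p(0) r + q(0) = 0, i.e. r^2 + (p(0) - 1) r + q(0) = 0, i.e. r^2 - 1 r - 2 = 0.
Discriminant: (-1)^2 - 4(-2) = 9, so r = (1 ± 3)/2.
Solving: r_1 = 2, r_2 = -1.

indicial: r^2 - 1 r - 2 = 0; roots r_1 = 2, r_2 = -1


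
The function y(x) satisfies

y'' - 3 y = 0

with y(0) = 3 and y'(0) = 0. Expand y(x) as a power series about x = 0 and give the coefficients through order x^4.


Ansatz: y(x) = sum_{n>=0} a_n x^n, so y'(x) = sum_{n>=1} n a_n x^(n-1) and y''(x) = sum_{n>=2} n(n-1) a_n x^(n-2).
Substitute into P(x) y'' + Q(x) y' + R(x) y = 0 with P(x) = 1, Q(x) = 0, R(x) = -3, and match powers of x.
Initial conditions: a_0 = 3, a_1 = 0.
Setting the coefficient of each power of x to zero and solving order by order (substituting the coefficients already found):
  x^0: 2 a_2 - 3 a_0 = 0  ->  2 a_2 = 3 a_0 = 9  ->  a_2 = 9/2
  x^1: 6 a_3 - 3 a_1 = 0  ->  6 a_3 = 3 a_1 = 0  ->  a_3 = 0
  x^2: 12 a_4 - 3 a_2 = 0  ->  12 a_4 = 3 a_2 = 27/2  ->  a_4 = 9/8
Truncated series: y(x) = 3 + (9/2) x^2 + (9/8) x^4 + O(x^5).

a_0 = 3; a_1 = 0; a_2 = 9/2; a_3 = 0; a_4 = 9/8


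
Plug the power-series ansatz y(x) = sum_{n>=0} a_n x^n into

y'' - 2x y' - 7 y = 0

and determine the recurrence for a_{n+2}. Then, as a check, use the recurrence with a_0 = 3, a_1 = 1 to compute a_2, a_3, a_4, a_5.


Substitute y = sum_n a_n x^n.
y''(x) has coefficient (n+2)(n+1) a_{n+2} at x^n;
-2 x y'(x) has coefficient -2 n a_n at x^n (shift);
-7 y(x) has coefficient -7 a_n at x^n.
Matching x^n: (n+2)(n+1) a_{n+2} + (-2n - 7) a_n = 0.
Thus a_{n+2} = (2n + 7) / ((n+1)(n+2)) * a_n.

Check with a_0 = 3, a_1 = 1 (apply the recurrence for n = 0, 1, 2, 3): a_0 = 3, a_1 = 1, a_2 = 21/2, a_3 = 3/2, a_4 = 77/8, a_5 = 39/40.

a_(n+2) = (2n + 7) / ((n+1)(n+2)) * a_n; check: a_0 = 3, a_1 = 1, a_2 = 21/2, a_3 = 3/2, a_4 = 77/8, a_5 = 39/40


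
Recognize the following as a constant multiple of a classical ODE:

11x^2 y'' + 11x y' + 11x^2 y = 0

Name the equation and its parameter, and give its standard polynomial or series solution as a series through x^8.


All three coefficients share the factor 11; dividing through by 11 gives  x^2 y'' + x y' + x^2 y = 0.
This matches the Bessel equation x^2 y'' + x y' + (x^2 - nu^2) y = 0 with nu^2 = 0, so nu = 0; the solution bounded at x = 0 is J_0(x).
Frobenius at x = 0: indicial roots ±nu; for r = nu the recurrence k(k + 2nu) c_k = -c_{k-2} gives the standard series J_nu(x) = sum_{k>=0} (-1)^k / (k! (k+nu)!) (x/2)^(2k+nu). Evaluate the first 5 terms:
  k = 0: (-1)^0 / (0! * 0! * 2^0) x^0 = 1/(1*1*1) x^0 = (1) x^0
  k = 1: (-1)^1 / (1! * 1! * 2^2) x^2 = -1/(1*1*4) x^2 = (-1/4) x^2
  k = 2: (-1)^2 / (2! * 2! * 2^4) x^4 = 1/(2*2*16) x^4 = (1/64) x^4
  k = 3: (-1)^3 / (3! * 3! * 2^6) x^6 = -1/(6*6*64) x^6 = (-1/2304) x^6
  k = 4: (-1)^4 / (4! * 4! * 2^8) x^8 = 1/(24*24*256) x^8 = (1/147456) x^8
Hence J_0(x) = x^8/147456 - x^6/2304 + x^4/64 - x^2/4 + 1 + ....

J_0(x); series = x^8/147456 - x^6/2304 + x^4/64 - x^2/4 + 1


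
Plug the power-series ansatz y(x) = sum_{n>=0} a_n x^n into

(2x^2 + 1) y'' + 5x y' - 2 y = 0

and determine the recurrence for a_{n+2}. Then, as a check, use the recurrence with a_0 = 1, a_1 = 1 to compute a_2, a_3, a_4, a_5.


Substitute y = sum_n a_n x^n.
(1 + 2 x^2) y'' contributes (n+2)(n+1) a_{n+2} + 2 n(n-1) a_n at x^n.
5 x y'(x) contributes 5 n a_n at x^n.
-2 y(x) contributes -2 a_n at x^n.
Matching x^n: (n+2)(n+1) a_{n+2} + (2 n(n-1) + 5 n - 2) a_n = 0.
Thus a_{n+2} = (-2 n(n-1) - 5 n + 2) / ((n+1)(n+2)) * a_n.

Check with a_0 = 1, a_1 = 1 (apply the recurrence for n = 0, 1, 2, 3): a_0 = 1, a_1 = 1, a_2 = 1, a_3 = -1/2, a_4 = -1, a_5 = 5/8.

a_(n+2) = (-2 n(n-1) - 5 n + 2) / ((n+1)(n+2)) * a_n; check: a_0 = 1, a_1 = 1, a_2 = 1, a_3 = -1/2, a_4 = -1, a_5 = 5/8


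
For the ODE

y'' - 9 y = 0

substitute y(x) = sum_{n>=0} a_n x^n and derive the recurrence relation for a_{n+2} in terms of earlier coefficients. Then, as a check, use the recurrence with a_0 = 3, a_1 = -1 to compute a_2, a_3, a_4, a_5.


Substitute y = sum_n a_n x^n into y'' + (const) y = 0.
y''(x) = sum_{n>=0} (n+2)(n+1) a_{n+2} x^n.
The ODE becomes sum_n [(n+2)(n+1) a_{n+2} - 9 a_n] x^n = 0.
Setting each coefficient to zero gives the recurrence:
  (n+2)(n+1) a_{n+2} - 9 a_n = 0,
  a_{n+2} = 9 / ((n+1)(n+2)) a_n.

Check with a_0 = 3, a_1 = -1 (apply the recurrence for n = 0, 1, 2, 3): a_0 = 3, a_1 = -1, a_2 = 27/2, a_3 = -3/2, a_4 = 81/8, a_5 = -27/40.

a_{n+2} = 9/((n+1)(n+2)) * a_n; check: a_0 = 3, a_1 = -1, a_2 = 27/2, a_3 = -3/2, a_4 = 81/8, a_5 = -27/40


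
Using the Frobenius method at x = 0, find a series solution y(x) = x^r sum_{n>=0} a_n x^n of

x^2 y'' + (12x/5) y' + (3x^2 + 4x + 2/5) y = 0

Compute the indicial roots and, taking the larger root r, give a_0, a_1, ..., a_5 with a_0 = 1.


Write in Frobenius form y'' + (p(x)/x) y' + (q(x)/x^2) y = 0:
  p(x) = 12/5,  q(x) = 3x^2 + 4x + 2/5.
Indicial equation: r(r-1) + (12/5) r + (2/5) = 0 -> roots r_1 = -2/5, r_2 = -1.
Take r = r_1 = -2/5. Let y(x) = x^r sum_{n>=0} a_n x^n with a_0 = 1.
Substitute y = x^r sum a_n x^n and match x^{r+n}. The recurrence is
  D(n) a_n + 4 a_{n-1} + 3 a_{n-2} = 0,  where D(n) = (r+n)(r+n-1) + (12/5)(r+n) + (2/5).
  a_n = [-4 a_{n-1} - 3 a_{n-2}] / D(n).
Since the indicial polynomial factors as (r - r_1)(r - r_2), D(n) = (r_1 + n - r_1)(r_1 + n - r_2) = n(n + 3/5).
Evaluating step by step (a_0 = 1):
  n = 1: D(1) = 1(1 + 3/5) = 8/5; numerator = -4(1) = -4; a_1 = (-4)/(8/5) = -5/2
  n = 2: D(2) = 2(2 + 3/5) = 26/5; numerator = -4(-5/2) - 3(1) = 7; a_2 = (7)/(26/5) = 35/26
  n = 3: D(3) = 3(3 + 3/5) = 54/5; numerator = -4(35/26) - 3(-5/2) = 55/26; a_3 = (55/26)/(54/5) = 275/1404
  n = 4: D(4) = 4(4 + 3/5) = 92/5; numerator = -4(275/1404) - 3(35/26) = -3385/702; a_4 = (-3385/702)/(92/5) = -16925/64584
  n = 5: D(5) = 5(5 + 3/5) = 28; numerator = -4(-16925/64584) - 3(275/1404) = 14875/32292; a_5 = (14875/32292)/(28) = 2125/129168

r = -2/5; a_0 = 1; a_1 = -5/2; a_2 = 35/26; a_3 = 275/1404; a_4 = -16925/64584; a_5 = 2125/129168


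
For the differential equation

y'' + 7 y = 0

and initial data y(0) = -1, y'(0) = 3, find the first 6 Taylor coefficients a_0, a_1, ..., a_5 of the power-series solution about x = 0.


Ansatz: y(x) = sum_{n>=0} a_n x^n, so y'(x) = sum_{n>=1} n a_n x^(n-1) and y''(x) = sum_{n>=2} n(n-1) a_n x^(n-2).
Substitute into P(x) y'' + Q(x) y' + R(x) y = 0 with P(x) = 1, Q(x) = 0, R(x) = 7, and match powers of x.
Initial conditions: a_0 = -1, a_1 = 3.
Setting the coefficient of each power of x to zero and solving order by order (substituting the coefficients already found):
  x^0: 2 a_2 + 7 a_0 = 0  ->  2 a_2 = -7 a_0 = 7  ->  a_2 = 7/2
  x^1: 6 a_3 + 7 a_1 = 0  ->  6 a_3 = -7 a_1 = -21  ->  a_3 = -7/2
  x^2: 12 a_4 + 7 a_2 = 0  ->  12 a_4 = -7 a_2 = -49/2  ->  a_4 = -49/24
  x^3: 20 a_5 + 7 a_3 = 0  ->  20 a_5 = -7 a_3 = 49/2  ->  a_5 = 49/40
Truncated series: y(x) = -1 + 3 x + (7/2) x^2 - (7/2) x^3 - (49/24) x^4 + (49/40) x^5 + O(x^6).

a_0 = -1; a_1 = 3; a_2 = 7/2; a_3 = -7/2; a_4 = -49/24; a_5 = 49/40


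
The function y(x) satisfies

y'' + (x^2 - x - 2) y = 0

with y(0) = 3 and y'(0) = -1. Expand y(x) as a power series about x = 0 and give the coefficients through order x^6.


Ansatz: y(x) = sum_{n>=0} a_n x^n, so y'(x) = sum_{n>=1} n a_n x^(n-1) and y''(x) = sum_{n>=2} n(n-1) a_n x^(n-2).
Substitute into P(x) y'' + Q(x) y' + R(x) y = 0 with P(x) = 1, Q(x) = 0, R(x) = x^2 - x - 2, and match powers of x.
Initial conditions: a_0 = 3, a_1 = -1.
Setting the coefficient of each power of x to zero and solving order by order (substituting the coefficients already found):
  x^0: 2 a_2 - 2 a_0 = 0  ->  2 a_2 = 2 a_0 = 6  ->  a_2 = 3
  x^1: 6 a_3 - 2 a_1 - a_0 = 0  ->  6 a_3 = 2 a_1 + a_0 = 1  ->  a_3 = 1/6
  x^2: 12 a_4 - 2 a_2 - a_1 + a_0 = 0  ->  12 a_4 = 2 a_2 + a_1 - a_0 = 2  ->  a_4 = 1/6
  x^3: 20 a_5 - 2 a_3 - a_2 + a_1 = 0  ->  20 a_5 = 2 a_3 + a_2 - a_1 = 13/3  ->  a_5 = 13/60
  x^4: 30 a_6 - 2 a_4 - a_3 + a_2 = 0  ->  30 a_6 = 2 a_4 + a_3 - a_2 = -5/2  ->  a_6 = -1/12
Truncated series: y(x) = 3 - x + 3 x^2 + (1/6) x^3 + (1/6) x^4 + (13/60) x^5 - (1/12) x^6 + O(x^7).

a_0 = 3; a_1 = -1; a_2 = 3; a_3 = 1/6; a_4 = 1/6; a_5 = 13/60; a_6 = -1/12


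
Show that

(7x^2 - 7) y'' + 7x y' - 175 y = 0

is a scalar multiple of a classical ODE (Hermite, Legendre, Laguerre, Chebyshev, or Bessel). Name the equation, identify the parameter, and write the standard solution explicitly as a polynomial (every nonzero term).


All three coefficients share the factor -7; dividing through by -7 gives  (1 - x^2) y'' - x y' + 25 y = 0.
This matches the Chebyshev equation (1 - x^2) y'' - x y' + n^2 y = 0 (note the -x y' term, not -2x y') with n^2 = 25, so n = 5; the polynomial solution is T_5(x).
With y = sum_k a_k x^k, matching x^k gives (k+2)(k+1) a_{k+2} = (k^2 - n^2) a_k = (k - 5)(k + 5) a_k. The right side vanishes at k = 5, so the series with the parity of 5 terminates at degree 5.
Standard normalization: leading coefficient of T_n is 2^(n-1), so a_5 = 2^4 = 16. Work downward with a_k = (k+1)(k+2) a_{k+2} / ((k - 5)(k + 5)):
  a_3 = (4)(5)(16) / ((3 - 5)(3 + 5)) = 320/(-16) = -20
  a_1 = (2)(3)(-20) / ((1 - 5)(1 + 5)) = -120/(-24) = 5
Hence T_5(x) = 16 x^5 - 20 x^3 + 5 x.

T_5(x); series = 16 x^5 - 20 x^3 + 5 x


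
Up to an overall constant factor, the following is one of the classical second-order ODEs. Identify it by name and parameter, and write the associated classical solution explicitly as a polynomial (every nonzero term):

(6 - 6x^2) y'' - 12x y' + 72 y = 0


All three coefficients share the factor 6; dividing through by 6 gives  (1 - x^2) y'' - 2x y' + 12 y = 0.
This matches the Legendre equation (1 - x^2) y'' - 2x y' + n(n+1) y = 0 (note the -2x y' term) with n(n+1) = 12, so n = 3; the polynomial solution is P_3(x).
With y = sum_k a_k x^k, matching x^k gives (k+2)(k+1) a_{k+2} = [k(k+1) - n(n+1)] a_k = (k - 3)(k + 4) a_k. The right side vanishes at k = 3, so the series with the parity of 3 terminates at degree 3.
Standard normalization (P_n(1) = 1): leading coefficient (2n)!/(2^n (n!)^2) = 720/(8*36) = 5/2, so a_3 = 5/2. Work downward with a_k = (k+1)(k+2) a_{k+2} / ((k - 3)(k + 4)):
  a_1 = (2)(3)(5/2) / ((1 - 3)(1 + 4)) = 15/(-10) = -3/2
Hence P_3(x) = 5 x^3/2 - 3 x/2.

P_3(x); series = 5 x^3/2 - 3 x/2
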